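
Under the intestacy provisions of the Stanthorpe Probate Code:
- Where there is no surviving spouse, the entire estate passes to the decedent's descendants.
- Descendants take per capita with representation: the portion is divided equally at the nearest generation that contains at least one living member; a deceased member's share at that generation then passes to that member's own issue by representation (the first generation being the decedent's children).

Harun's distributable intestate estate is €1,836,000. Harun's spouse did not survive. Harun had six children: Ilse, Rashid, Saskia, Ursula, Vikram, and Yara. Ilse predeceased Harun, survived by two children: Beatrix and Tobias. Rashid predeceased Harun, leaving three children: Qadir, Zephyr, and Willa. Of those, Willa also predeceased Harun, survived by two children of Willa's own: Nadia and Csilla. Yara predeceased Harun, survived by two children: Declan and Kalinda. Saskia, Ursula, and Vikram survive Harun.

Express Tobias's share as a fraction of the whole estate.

Tobias receives 1/12 of the estate.

The entire €1,836,000 passes to the descendants.
That amount (€1,836,000) is divided into 6 shares of €306,000: Saskia, Ursula, and Vikram each take €306,000; Ilse's €306,000 share passes to Ilse's issue; Rashid's €306,000 share passes to Rashid's issue; Yara's €306,000 share passes to Yara's issue.
Ilse's share (€306,000) is divided into 2 shares of €153,000: Beatrix and Tobias each take €153,000.
Rashid's share (€306,000) is divided into 3 shares of €102,000: Qadir and Zephyr each take €102,000; Willa's €102,000 share passes to Willa's issue.
Willa's share (€102,000) is divided into 2 shares of €51,000: Nadia and Csilla each take €51,000.
Yara's share (€306,000) is divided into 2 shares of €153,000: Declan and Kalinda each take €153,000.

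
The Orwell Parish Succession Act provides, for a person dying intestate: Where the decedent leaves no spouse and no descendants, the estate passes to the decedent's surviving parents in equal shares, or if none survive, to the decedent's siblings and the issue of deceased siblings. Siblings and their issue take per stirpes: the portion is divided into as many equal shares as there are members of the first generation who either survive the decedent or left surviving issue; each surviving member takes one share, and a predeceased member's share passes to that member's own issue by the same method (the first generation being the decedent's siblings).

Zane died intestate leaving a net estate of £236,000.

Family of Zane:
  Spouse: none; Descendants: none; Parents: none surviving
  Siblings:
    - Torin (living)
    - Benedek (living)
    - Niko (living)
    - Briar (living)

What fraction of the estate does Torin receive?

The entire £236,000 passes to the siblings and their issue.
That amount (£236,000) is divided into 4 shares of £59,000: Torin, Benedek, Niko, and Briar each take £59,000.

Torin receives 1/4 of the estate.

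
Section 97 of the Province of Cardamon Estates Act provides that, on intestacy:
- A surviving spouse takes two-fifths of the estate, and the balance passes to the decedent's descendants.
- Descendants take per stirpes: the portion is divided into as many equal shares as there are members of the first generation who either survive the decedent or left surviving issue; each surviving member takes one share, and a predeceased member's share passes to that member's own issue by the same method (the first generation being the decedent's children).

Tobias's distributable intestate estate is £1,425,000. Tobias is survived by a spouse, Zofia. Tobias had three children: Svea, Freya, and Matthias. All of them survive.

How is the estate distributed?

Zofia takes two-fifths of £1,425,000 = £570,000. The remaining £855,000 passes to the descendants.
The descendants' portion (£855,000) is divided into 3 shares of £285,000: Svea, Freya, and Matthias each take £285,000.

Zofia: £570,000; Svea: £285,000; Freya: £285,000; Matthias: £285,000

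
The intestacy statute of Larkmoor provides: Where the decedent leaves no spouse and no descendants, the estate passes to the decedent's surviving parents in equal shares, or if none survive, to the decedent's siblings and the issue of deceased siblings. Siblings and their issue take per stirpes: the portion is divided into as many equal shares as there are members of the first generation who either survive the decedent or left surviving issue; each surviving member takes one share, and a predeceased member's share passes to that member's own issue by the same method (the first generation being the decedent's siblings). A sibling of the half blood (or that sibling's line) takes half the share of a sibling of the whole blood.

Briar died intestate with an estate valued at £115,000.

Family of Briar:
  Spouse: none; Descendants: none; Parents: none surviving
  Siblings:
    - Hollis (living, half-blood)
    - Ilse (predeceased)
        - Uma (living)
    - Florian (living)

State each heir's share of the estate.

The entire £115,000 passes to the siblings and their issue.
Counting each half-blood sibling's line as half a unit, there are 5/2 units in £115,000, so one unit is £46,000. Whole-blood lines (Ilse and Florian) take £46,000 each; half-blood lines (Hollis) take £23,000 each.
Ilse's share (£46,000) passes entirely to Uma.

Hollis: £23,000; Uma: £46,000; Florian: £46,000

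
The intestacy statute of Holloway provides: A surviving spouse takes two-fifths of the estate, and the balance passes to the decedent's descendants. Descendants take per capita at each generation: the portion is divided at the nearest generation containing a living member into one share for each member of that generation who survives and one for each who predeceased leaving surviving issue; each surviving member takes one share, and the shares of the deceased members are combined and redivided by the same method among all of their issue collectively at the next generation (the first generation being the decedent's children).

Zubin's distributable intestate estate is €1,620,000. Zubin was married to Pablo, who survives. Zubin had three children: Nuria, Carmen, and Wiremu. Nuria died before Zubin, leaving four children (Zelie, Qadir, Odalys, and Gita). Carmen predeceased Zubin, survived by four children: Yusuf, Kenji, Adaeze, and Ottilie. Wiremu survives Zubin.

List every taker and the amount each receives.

Pablo takes two-fifths of €1,620,000 = €648,000. The remaining €972,000 passes to the descendants.
The descendants' portion (€972,000) is divided at the children's generation into 3 shares of €324,000. Wiremu takes €324,000. The 2 shares of the deceased (Nuria and Carmen) are combined into a pool of €648,000.
That pool (€648,000) is divided at the grandchildren's generation equally among Zelie, Qadir, Odalys, Gita, Yusuf, Kenji, Adaeze, and Ottilie: €81,000 each.

Pablo: €648,000; Zelie: €81,000; Qadir: €81,000; Odalys: €81,000; Gita: €81,000; Yusuf: €81,000; Kenji: €81,000; Adaeze: €81,000; Ottilie: €81,000; Wiremu: €324,000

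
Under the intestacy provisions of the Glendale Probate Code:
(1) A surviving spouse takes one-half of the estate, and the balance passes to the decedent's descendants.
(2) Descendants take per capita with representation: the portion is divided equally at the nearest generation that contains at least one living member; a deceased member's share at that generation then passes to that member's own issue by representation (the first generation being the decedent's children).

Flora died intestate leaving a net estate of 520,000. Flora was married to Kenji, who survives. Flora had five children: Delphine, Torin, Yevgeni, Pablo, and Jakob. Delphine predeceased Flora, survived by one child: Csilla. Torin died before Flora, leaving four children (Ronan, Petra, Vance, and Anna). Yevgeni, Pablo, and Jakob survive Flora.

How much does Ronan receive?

Ronan receives 13,000.

Kenji takes one-half of 520,000 = 260,000. The remaining 260,000 passes to the descendants.
The descendants' portion (260,000) is divided into 5 shares of 52,000: Yevgeni, Pablo, and Jakob each take 52,000; Delphine's 52,000 share passes to Delphine's issue; Torin's 52,000 share passes to Torin's issue.
Delphine's share (52,000) passes entirely to Csilla.
Torin's share (52,000) is divided into 4 shares of 13,000: Ronan, Petra, Vance, and Anna each take 13,000.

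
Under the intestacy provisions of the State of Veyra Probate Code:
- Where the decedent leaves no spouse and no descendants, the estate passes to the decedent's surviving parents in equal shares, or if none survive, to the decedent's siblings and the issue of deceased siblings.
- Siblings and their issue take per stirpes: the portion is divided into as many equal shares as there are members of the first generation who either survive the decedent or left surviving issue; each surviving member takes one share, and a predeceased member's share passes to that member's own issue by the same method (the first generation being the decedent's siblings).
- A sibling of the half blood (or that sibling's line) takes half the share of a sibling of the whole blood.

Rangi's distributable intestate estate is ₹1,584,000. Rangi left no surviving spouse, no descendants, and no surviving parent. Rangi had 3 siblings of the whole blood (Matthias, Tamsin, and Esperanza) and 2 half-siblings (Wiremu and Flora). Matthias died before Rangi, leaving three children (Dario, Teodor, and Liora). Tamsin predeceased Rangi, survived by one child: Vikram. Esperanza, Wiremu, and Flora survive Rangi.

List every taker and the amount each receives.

Dario: ₹132,000; Teodor: ₹132,000; Liora: ₹132,000; Vikram: ₹396,000; Esperanza: ₹396,000; Wiremu: ₹198,000; Flora: ₹198,000

The entire ₹1,584,000 passes to the siblings and their issue.
Counting each half-blood sibling's line as half a unit, there are 4 units in ₹1,584,000, so one unit is ₹396,000. Whole-blood lines (Matthias, Tamsin, and Esperanza) take ₹396,000 each; half-blood lines (Wiremu and Flora) take ₹198,000 each.
Matthias's share (₹396,000) is divided into 3 shares of ₹132,000: Dario, Teodor, and Liora each take ₹132,000.
Tamsin's share (₹396,000) passes entirely to Vikram.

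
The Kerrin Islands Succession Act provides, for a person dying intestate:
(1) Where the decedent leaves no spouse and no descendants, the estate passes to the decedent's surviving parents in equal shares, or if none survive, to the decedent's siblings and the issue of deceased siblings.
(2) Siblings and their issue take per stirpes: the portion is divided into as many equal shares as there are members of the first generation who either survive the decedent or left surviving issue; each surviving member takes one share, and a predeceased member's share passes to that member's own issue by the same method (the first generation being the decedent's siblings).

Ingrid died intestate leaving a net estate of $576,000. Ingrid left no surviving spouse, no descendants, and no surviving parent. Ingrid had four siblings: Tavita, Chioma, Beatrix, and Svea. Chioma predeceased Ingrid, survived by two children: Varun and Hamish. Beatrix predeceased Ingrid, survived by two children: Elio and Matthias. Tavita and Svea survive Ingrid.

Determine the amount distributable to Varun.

The entire $576,000 passes to the siblings and their issue.
That amount ($576,000) is divided into 4 shares of $144,000: Tavita and Svea each take $144,000; Chioma's $144,000 share passes to Chioma's issue; Beatrix's $144,000 share passes to Beatrix's issue.
Chioma's share ($144,000) is divided into 2 shares of $72,000: Varun and Hamish each take $72,000.
Beatrix's share ($144,000) is divided into 2 shares of $72,000: Elio and Matthias each take $72,000.

Varun receives $72,000.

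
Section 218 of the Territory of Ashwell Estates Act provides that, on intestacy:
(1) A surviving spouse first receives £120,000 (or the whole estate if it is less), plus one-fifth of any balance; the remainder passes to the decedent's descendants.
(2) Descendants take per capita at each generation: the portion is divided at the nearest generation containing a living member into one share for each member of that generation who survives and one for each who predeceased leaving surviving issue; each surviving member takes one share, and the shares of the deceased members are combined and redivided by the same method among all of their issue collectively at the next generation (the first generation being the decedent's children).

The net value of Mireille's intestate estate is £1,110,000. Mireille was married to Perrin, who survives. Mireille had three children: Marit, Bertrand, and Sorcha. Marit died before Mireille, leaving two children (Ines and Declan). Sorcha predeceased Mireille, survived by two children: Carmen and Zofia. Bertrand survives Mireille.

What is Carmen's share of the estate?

Carmen receives £132,000.

Perrin first takes £120,000, leaving a balance of £990,000. Perrin then takes one-fifth of the balance (£198,000), for a total of £318,000. The remaining £792,000 passes to the descendants.
The descendants' portion (£792,000) is divided at the children's generation into 3 shares of £264,000. Bertrand takes £264,000. The 2 shares of the deceased (Marit and Sorcha) are combined into a pool of £528,000.
That pool (£528,000) is divided at the grandchildren's generation equally among Ines, Declan, Carmen, and Zofia: £132,000 each.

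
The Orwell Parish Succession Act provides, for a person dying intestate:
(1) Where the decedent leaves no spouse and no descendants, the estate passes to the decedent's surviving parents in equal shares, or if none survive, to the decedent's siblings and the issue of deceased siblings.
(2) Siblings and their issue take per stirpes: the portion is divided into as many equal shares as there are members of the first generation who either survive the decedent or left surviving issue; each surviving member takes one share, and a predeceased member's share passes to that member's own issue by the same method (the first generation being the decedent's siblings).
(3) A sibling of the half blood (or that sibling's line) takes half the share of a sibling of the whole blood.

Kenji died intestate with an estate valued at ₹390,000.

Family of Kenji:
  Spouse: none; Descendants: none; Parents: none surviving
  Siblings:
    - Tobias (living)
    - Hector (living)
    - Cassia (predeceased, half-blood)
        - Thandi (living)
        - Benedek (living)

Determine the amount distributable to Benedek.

Benedek receives ₹39,000.

The entire ₹390,000 passes to the siblings and their issue.
Counting each half-blood sibling's line as half a unit, there are 5/2 units in ₹390,000, so one unit is ₹156,000. Whole-blood lines (Tobias and Hector) take ₹156,000 each; half-blood lines (Cassia) take ₹78,000 each.
Cassia's share (₹78,000) is divided into 2 shares of ₹39,000: Thandi and Benedek each take ₹39,000.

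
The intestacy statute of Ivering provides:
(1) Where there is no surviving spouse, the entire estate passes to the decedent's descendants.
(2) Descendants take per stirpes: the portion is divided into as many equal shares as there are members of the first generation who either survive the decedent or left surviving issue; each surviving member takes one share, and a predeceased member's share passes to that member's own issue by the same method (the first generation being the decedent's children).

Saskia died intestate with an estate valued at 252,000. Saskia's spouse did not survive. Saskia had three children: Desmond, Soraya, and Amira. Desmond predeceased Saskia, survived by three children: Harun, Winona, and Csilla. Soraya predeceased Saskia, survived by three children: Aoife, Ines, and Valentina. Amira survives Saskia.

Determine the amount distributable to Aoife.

Aoife receives 28,000.

The entire 252,000 passes to the descendants.
That amount (252,000) is divided into 3 shares of 84,000: Amira takes 84,000; Desmond's 84,000 share passes to Desmond's issue; Soraya's 84,000 share passes to Soraya's issue.
Desmond's share (84,000) is divided into 3 shares of 28,000: Harun, Winona, and Csilla each take 28,000.
Soraya's share (84,000) is divided into 3 shares of 28,000: Aoife, Ines, and Valentina each take 28,000.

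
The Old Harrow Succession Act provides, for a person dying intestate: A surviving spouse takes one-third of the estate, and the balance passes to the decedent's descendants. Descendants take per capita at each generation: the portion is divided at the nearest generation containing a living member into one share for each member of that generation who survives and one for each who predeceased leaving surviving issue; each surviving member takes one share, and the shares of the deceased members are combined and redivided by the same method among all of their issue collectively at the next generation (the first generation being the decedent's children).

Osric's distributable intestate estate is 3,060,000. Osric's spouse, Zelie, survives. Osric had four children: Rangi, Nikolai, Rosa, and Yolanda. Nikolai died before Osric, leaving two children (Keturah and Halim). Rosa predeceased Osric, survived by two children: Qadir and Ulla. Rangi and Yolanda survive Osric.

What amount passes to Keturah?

Zelie takes one-third of 3,060,000 = 1,020,000. The remaining 2,040,000 passes to the descendants.
The descendants' portion (2,040,000) is divided at the children's generation into 4 shares of 510,000. Rangi and Yolanda each take 510,000. The 2 shares of the deceased (Nikolai and Rosa) are combined into a pool of 1,020,000.
That pool (1,020,000) is divided at the grandchildren's generation equally among Keturah, Halim, Qadir, and Ulla: 255,000 each.

Keturah receives 255,000.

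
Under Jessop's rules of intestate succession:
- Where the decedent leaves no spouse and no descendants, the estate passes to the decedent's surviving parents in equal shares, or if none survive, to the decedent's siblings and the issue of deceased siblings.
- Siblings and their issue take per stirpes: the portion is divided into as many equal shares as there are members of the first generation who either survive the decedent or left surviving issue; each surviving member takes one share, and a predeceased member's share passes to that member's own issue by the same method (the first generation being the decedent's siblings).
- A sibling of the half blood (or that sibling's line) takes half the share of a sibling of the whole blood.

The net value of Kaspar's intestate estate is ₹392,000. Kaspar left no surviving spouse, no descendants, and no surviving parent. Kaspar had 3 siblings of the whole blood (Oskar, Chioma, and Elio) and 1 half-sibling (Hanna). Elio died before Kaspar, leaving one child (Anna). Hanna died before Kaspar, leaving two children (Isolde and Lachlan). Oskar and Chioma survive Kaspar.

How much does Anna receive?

The entire ₹392,000 passes to the siblings and their issue.
Counting each half-blood sibling's line as half a unit, there are 7/2 units in ₹392,000, so one unit is ₹112,000. Whole-blood lines (Oskar, Chioma, and Elio) take ₹112,000 each; half-blood lines (Hanna) take ₹56,000 each.
Elio's share (₹112,000) passes entirely to Anna.
Hanna's share (₹56,000) is divided into 2 shares of ₹28,000: Isolde and Lachlan each take ₹28,000.

Anna receives ₹112,000.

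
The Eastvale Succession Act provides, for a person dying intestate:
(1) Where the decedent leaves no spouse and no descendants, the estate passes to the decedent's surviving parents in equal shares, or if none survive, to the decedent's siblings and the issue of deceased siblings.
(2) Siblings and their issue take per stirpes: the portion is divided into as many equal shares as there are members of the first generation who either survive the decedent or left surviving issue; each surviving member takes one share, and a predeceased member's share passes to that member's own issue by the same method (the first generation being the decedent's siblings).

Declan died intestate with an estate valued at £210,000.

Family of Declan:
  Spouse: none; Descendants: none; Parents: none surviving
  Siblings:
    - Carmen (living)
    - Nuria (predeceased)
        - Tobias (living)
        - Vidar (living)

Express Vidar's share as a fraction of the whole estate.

Vidar receives 1/4 of the estate.

The entire £210,000 passes to the siblings and their issue.
That amount (£210,000) is divided into 2 shares of £105,000: Carmen takes £105,000; Nuria's £105,000 share passes to Nuria's issue.
Nuria's share (£105,000) is divided into 2 shares of £52,500: Tobias and Vidar each take £52,500.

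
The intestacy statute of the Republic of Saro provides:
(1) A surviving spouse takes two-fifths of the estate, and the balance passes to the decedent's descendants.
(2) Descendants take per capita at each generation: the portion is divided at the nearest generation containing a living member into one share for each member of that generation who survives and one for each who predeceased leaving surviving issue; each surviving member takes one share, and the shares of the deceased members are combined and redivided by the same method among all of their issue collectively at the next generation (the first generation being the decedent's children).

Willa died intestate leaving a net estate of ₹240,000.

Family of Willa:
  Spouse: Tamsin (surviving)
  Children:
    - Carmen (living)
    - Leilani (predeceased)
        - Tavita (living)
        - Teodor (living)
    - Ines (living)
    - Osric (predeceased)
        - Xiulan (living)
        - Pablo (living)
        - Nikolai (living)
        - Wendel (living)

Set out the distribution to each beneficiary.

Tamsin: ₹96,000; Carmen: ₹36,000; Tavita: ₹12,000; Teodor: ₹12,000; Ines: ₹36,000; Xiulan: ₹12,000; Pablo: ₹12,000; Nikolai: ₹12,000; Wendel: ₹12,000

Tamsin takes two-fifths of ₹240,000 = ₹96,000. The remaining ₹144,000 passes to the descendants.
The descendants' portion (₹144,000) is divided at the children's generation into 4 shares of ₹36,000. Carmen and Ines each take ₹36,000. The 2 shares of the deceased (Leilani and Osric) are combined into a pool of ₹72,000.
That pool (₹72,000) is divided at the grandchildren's generation equally among Tavita, Teodor, Xiulan, Pablo, Nikolai, and Wendel: ₹12,000 each.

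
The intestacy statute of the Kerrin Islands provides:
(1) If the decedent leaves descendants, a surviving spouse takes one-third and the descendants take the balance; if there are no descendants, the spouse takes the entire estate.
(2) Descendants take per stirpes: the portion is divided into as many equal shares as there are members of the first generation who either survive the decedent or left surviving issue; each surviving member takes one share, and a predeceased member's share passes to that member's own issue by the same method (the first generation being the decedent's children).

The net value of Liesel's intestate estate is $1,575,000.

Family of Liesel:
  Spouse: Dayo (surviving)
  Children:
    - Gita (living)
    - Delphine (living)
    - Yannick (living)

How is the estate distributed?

Dayo takes one-third of $1,575,000 = $525,000. The remaining $1,050,000 passes to the descendants.
The descendants' portion ($1,050,000) is divided into 3 shares of $350,000: Gita, Delphine, and Yannick each take $350,000.

Dayo: $525,000; Gita: $350,000; Delphine: $350,000; Yannick: $350,000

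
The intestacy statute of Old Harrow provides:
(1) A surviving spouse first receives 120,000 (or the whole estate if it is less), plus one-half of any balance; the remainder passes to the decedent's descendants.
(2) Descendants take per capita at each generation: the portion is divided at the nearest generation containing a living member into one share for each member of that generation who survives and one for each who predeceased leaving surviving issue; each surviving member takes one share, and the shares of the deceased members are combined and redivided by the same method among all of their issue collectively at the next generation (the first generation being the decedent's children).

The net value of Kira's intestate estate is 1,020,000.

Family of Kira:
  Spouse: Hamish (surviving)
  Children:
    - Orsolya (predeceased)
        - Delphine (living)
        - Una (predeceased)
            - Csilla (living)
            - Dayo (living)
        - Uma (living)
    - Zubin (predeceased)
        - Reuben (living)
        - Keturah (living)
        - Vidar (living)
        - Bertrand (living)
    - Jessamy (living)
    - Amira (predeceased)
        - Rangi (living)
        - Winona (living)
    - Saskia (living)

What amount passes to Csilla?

Hamish first takes 120,000, leaving a balance of 900,000. Hamish then takes one-half of the balance (450,000), for a total of 570,000. The remaining 450,000 passes to the descendants.
The descendants' portion (450,000) is divided at the children's generation into 5 shares of 90,000. Jessamy and Saskia each take 90,000. The 3 shares of the deceased (Orsolya, Zubin, and Amira) are combined into a pool of 270,000.
That pool (270,000) is divided at the grandchildren's generation into 9 shares of 30,000. Delphine, Uma, Reuben, Keturah, Vidar, Bertrand, Rangi, and Winona each take 30,000. The remaining share for the deceased Una (30,000) is carried to the next generation.
That pool (30,000) is divided at the great-grandchildren's generation equally among Csilla and Dayo: 15,000 each.

Csilla receives 15,000.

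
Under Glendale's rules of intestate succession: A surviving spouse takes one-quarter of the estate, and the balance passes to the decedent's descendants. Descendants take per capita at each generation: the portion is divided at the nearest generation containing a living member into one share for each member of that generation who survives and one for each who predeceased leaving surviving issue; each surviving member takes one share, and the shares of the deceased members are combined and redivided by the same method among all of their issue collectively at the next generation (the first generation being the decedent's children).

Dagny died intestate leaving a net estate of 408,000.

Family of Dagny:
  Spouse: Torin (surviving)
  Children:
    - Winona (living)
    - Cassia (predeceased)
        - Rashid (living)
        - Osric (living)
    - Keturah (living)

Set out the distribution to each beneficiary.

Torin: 102,000; Winona: 102,000; Rashid: 51,000; Osric: 51,000; Keturah: 102,000

Torin takes one-quarter of 408,000 = 102,000. The remaining 306,000 passes to the descendants.
The descendants' portion (306,000) is divided at the children's generation into 3 shares of 102,000. Winona and Keturah each take 102,000. The remaining share for the deceased Cassia (102,000) is carried to the next generation.
That pool (102,000) is divided at the grandchildren's generation equally among Rashid and Osric: 51,000 each.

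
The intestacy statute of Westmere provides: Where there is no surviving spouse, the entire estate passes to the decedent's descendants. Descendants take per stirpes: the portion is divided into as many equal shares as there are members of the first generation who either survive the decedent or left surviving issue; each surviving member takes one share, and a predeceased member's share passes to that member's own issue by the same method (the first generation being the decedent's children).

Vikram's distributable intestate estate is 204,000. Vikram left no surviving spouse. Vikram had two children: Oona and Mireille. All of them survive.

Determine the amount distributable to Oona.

The entire 204,000 passes to the descendants.
That amount (204,000) is divided into 2 shares of 102,000: Oona and Mireille each take 102,000.

Oona receives 102,000.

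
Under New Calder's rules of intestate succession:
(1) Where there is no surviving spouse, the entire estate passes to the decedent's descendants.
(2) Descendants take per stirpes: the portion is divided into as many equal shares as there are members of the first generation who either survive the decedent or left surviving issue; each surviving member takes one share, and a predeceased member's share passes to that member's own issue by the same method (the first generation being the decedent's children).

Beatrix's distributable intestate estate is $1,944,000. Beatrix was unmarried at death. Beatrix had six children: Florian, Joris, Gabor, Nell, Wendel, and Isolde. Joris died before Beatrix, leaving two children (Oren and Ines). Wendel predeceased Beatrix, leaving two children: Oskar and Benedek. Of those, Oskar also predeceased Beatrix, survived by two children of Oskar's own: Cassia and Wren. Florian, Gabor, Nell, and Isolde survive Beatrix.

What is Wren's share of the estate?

The entire $1,944,000 passes to the descendants.
That amount ($1,944,000) is divided into 6 shares of $324,000: Florian, Gabor, Nell, and Isolde each take $324,000; Joris's $324,000 share passes to Joris's issue; Wendel's $324,000 share passes to Wendel's issue.
Joris's share ($324,000) is divided into 2 shares of $162,000: Oren and Ines each take $162,000.
Wendel's share ($324,000) is divided into 2 shares of $162,000: Benedek takes $162,000; Oskar's $162,000 share passes to Oskar's issue.
Oskar's share ($162,000) is divided into 2 shares of $81,000: Cassia and Wren each take $81,000.

Wren receives $81,000.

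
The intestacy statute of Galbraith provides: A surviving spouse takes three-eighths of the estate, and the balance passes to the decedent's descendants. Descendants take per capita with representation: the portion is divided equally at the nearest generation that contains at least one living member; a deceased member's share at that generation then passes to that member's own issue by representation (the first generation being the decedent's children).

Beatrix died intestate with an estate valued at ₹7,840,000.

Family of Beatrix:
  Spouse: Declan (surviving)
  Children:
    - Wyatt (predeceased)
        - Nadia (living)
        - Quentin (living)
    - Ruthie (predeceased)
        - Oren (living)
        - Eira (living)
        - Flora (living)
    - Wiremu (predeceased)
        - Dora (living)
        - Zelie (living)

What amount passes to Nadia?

Declan takes three-eighths of ₹7,840,000 = ₹2,940,000. The remaining ₹4,900,000 passes to the descendants.
No child survives, so the initial division is made at the grandchildren's generation.
The descendants' portion (₹4,900,000) is divided into 7 shares of ₹700,000: Nadia, Quentin, Oren, Eira, Flora, Dora, and Zelie each take ₹700,000.

Nadia receives ₹700,000.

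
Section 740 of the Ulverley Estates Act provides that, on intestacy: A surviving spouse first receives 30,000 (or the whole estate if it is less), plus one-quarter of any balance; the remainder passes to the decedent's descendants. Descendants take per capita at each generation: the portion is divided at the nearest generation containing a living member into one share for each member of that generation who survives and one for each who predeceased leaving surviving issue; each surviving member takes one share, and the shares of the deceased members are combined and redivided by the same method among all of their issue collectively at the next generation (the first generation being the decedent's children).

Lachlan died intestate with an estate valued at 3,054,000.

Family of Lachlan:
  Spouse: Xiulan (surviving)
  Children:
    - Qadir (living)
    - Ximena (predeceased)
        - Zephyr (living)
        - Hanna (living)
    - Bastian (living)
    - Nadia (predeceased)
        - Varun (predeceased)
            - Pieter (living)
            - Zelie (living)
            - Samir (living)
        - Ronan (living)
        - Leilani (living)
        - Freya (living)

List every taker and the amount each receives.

Xiulan: 786,000; Qadir: 567,000; Zephyr: 189,000; Hanna: 189,000; Bastian: 567,000; Pieter: 63,000; Zelie: 63,000; Samir: 63,000; Ronan: 189,000; Leilani: 189,000; Freya: 189,000

Xiulan first takes 30,000, leaving a balance of 3,024,000. Xiulan then takes one-quarter of the balance (756,000), for a total of 786,000. The remaining 2,268,000 passes to the descendants.
The descendants' portion (2,268,000) is divided at the children's generation into 4 shares of 567,000. Qadir and Bastian each take 567,000. The 2 shares of the deceased (Ximena and Nadia) are combined into a pool of 1,134,000.
That pool (1,134,000) is divided at the grandchildren's generation into 6 shares of 189,000. Zephyr, Hanna, Ronan, Leilani, and Freya each take 189,000. The remaining share for the deceased Varun (189,000) is carried to the next generation.
That pool (189,000) is divided at the great-grandchildren's generation equally among Pieter, Zelie, and Samir: 63,000 each.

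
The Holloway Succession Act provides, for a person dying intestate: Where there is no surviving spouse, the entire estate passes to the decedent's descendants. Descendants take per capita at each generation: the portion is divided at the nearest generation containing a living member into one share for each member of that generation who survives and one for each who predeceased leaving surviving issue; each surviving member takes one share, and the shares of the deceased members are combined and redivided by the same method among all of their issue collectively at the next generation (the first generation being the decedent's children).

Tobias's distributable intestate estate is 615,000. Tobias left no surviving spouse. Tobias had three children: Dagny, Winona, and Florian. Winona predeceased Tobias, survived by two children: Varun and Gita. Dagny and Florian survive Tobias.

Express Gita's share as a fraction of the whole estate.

The entire 615,000 passes to the descendants.
That amount (615,000) is divided at the children's generation into 3 shares of 205,000. Dagny and Florian each take 205,000. The remaining share for the deceased Winona (205,000) is carried to the next generation.
That pool (205,000) is divided at the grandchildren's generation equally among Varun and Gita: 102,500 each.

Gita receives 1/6 of the estate.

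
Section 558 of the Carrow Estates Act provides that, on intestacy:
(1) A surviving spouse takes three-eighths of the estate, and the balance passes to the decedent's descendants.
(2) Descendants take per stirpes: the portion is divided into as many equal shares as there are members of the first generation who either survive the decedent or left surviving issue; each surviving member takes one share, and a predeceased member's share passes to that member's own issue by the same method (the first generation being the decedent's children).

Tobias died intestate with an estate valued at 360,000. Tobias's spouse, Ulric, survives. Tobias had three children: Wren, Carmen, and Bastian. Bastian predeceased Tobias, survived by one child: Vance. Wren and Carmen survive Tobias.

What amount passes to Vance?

Vance receives 75,000.

Ulric takes three-eighths of 360,000 = 135,000. The remaining 225,000 passes to the descendants.
The descendants' portion (225,000) is divided into 3 shares of 75,000: Wren and Carmen each take 75,000; Bastian's 75,000 share passes to Bastian's issue.
Bastian's share (75,000) passes entirely to Vance.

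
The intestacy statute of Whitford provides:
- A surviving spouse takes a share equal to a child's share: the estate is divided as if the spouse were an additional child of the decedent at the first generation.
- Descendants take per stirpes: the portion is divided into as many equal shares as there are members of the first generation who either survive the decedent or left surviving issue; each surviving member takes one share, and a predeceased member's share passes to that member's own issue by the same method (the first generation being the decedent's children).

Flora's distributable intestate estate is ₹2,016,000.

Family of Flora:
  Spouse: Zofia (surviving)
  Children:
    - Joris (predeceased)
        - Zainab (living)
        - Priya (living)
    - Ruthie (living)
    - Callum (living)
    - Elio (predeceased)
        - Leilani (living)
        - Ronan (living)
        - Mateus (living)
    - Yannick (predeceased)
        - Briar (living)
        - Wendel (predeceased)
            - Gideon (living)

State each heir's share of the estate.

The spouse counts as an additional share at the children's level, so there are 6 primary shares of ₹336,000. Zofia takes one such share (₹336,000).
The children's combined portion (₹1,680,000) is divided into 5 shares of ₹336,000: Ruthie and Callum each take ₹336,000; Joris's ₹336,000 share passes to Joris's issue; Elio's ₹336,000 share passes to Elio's issue; Yannick's ₹336,000 share passes to Yannick's issue.
Joris's share (₹336,000) is divided into 2 shares of ₹168,000: Zainab and Priya each take ₹168,000.
Elio's share (₹336,000) is divided into 3 shares of ₹112,000: Leilani, Ronan, and Mateus each take ₹112,000.
Yannick's share (₹336,000) is divided into 2 shares of ₹168,000: Briar takes ₹168,000; Wendel's ₹168,000 share passes to Wendel's issue.
Wendel's share (₹168,000) passes entirely to Gideon.

Zofia: ₹336,000; Zainab: ₹168,000; Priya: ₹168,000; Ruthie: ₹336,000; Callum: ₹336,000; Leilani: ₹112,000; Ronan: ₹112,000; Mateus: ₹112,000; Briar: ₹168,000; Gideon: ₹168,000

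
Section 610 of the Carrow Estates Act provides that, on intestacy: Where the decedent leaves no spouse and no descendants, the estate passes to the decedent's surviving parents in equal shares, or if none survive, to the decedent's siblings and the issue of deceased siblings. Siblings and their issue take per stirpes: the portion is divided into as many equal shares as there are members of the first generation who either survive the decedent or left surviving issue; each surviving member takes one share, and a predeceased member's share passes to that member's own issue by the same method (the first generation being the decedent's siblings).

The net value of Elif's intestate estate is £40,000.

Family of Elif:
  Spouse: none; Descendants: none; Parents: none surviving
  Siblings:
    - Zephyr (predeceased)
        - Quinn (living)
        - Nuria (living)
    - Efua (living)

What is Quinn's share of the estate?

Quinn receives £10,000.

The entire £40,000 passes to the siblings and their issue.
That amount (£40,000) is divided into 2 shares of £20,000: Efua takes £20,000; Zephyr's £20,000 share passes to Zephyr's issue.
Zephyr's share (£20,000) is divided into 2 shares of £10,000: Quinn and Nuria each take £10,000.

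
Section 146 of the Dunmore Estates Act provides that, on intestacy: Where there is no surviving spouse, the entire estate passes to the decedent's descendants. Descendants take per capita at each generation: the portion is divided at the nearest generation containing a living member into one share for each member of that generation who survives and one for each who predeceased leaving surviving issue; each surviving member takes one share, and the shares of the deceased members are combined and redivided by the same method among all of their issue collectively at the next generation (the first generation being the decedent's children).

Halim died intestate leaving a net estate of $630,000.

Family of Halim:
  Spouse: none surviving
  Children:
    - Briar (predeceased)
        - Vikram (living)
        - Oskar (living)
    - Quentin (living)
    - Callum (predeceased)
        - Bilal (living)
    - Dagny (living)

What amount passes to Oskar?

Oskar receives $105,000.

The entire $630,000 passes to the descendants.
That amount ($630,000) is divided at the children's generation into 4 shares of $157,500. Quentin and Dagny each take $157,500. The 2 shares of the deceased (Briar and Callum) are combined into a pool of $315,000.
That pool ($315,000) is divided at the grandchildren's generation equally among Vikram, Oskar, and Bilal: $105,000 each.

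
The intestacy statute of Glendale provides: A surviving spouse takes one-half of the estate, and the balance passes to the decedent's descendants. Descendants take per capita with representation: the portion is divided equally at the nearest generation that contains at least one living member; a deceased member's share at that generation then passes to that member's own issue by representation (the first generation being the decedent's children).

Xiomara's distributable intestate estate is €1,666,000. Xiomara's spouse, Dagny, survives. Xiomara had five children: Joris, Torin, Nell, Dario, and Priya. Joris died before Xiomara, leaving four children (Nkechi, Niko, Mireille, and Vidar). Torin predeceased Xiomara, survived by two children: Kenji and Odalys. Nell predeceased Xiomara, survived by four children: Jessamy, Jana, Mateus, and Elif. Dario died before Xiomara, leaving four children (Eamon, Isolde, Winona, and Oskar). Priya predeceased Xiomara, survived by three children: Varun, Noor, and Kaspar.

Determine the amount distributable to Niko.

Dagny takes one-half of €1,666,000 = €833,000. The remaining €833,000 passes to the descendants.
No child survives, so the initial division is made at the grandchildren's generation.
The descendants' portion (€833,000) is divided into 17 shares of €49,000: Nkechi, Niko, Mireille, Vidar, Kenji, Odalys, Jessamy, Jana, Mateus, Elif, Eamon, Isolde, Winona, Oskar, Varun, Noor, and Kaspar each take €49,000.

Niko receives €49,000.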